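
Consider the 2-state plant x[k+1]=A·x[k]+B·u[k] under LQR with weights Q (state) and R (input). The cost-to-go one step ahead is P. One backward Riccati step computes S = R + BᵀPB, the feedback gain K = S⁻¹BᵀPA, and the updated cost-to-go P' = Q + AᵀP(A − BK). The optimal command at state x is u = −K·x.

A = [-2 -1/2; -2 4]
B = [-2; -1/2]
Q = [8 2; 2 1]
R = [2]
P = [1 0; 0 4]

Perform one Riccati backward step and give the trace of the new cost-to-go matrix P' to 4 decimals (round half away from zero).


BᵀP = [-2.0000 -2.0000]
S = R + BᵀPB = [2] + [5.0000] = [7.0000]
BᵀPA = [8.0000 -7.0000]
K = S⁻¹·BᵀPA = [1.1429 -1.0000]
A−BK = [0.2857 -2.5000; -1.4286 3.5000]
AᵀP(A−BK) = [10.8571 -23.0000; -23.0000 57.2500]
P' = Q + AᵀP(A−BK) = [18.8571 -21.0000; -21.0000 58.2500]
tr(P') = 77.1071

77.1071


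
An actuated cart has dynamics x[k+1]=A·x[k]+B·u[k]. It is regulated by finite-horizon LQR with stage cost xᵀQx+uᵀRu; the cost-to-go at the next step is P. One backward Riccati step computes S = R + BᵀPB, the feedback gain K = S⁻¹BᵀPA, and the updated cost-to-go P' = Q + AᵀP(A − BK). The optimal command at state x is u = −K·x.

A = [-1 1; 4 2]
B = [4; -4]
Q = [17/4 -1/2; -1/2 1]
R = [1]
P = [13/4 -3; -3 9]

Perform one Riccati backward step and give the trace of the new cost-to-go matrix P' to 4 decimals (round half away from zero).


BᵀP = [25.0000 -48.0000]
S = R + BᵀPB = [1] + [292.0000] = [293.0000]
BᵀPA = [-217.0000 -71.0000]
K = S⁻¹·BᵀPA = [-0.7406 -0.2423]
A−BK = [1.9625 1.9693; 1.0375 1.0307]
AᵀP(A−BK) = [10.5367 10.1664; 10.1664 10.0452]
P' = Q + AᵀP(A−BK) = [14.7867 9.6664; 9.6664 11.0452]
tr(P') = 25.8319

25.8319


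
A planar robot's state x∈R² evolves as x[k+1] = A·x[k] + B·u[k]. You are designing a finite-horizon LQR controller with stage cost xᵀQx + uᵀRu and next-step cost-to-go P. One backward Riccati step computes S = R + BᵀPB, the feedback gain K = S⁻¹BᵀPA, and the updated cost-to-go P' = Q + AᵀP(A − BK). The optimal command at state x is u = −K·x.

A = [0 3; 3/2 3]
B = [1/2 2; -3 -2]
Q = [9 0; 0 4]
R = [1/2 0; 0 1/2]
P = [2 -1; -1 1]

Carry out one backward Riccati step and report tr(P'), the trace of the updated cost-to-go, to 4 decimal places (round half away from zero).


BᵀP = [4.0000 -3.5000; 6.0000 -4.0000]
S = R + BᵀPB = [1/2 0; 0 1/2] + [12.5000 15.0000; 15.0000 20.0000] = [13.0000 15.0000; 15.0000 20.5000]
BᵀPA = [-5.2500 1.5000; -6.0000 6.0000]
K = S⁻¹·BᵀPA = [-0.4247 -1.4277; 0.0181 1.3373]
A−BK = [0.1762 1.0392; 0.2620 1.3916]
AᵀP(A−BK) = [0.1288 0.5286; 0.5286 3.1175]
P' = Q + AᵀP(A−BK) = [9.1288 0.5286; 0.5286 7.1175]
tr(P') = 16.2462

16.2462


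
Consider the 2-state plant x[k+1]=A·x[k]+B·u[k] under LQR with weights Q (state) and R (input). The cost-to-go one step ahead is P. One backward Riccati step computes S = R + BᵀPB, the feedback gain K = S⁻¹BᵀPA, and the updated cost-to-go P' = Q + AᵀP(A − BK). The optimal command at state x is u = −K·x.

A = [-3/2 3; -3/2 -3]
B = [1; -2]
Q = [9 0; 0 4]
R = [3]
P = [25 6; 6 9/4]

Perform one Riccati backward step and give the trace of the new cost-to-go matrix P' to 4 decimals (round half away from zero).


110.6154

BᵀP = [13.0000 1.5000]
S = R + BᵀPB = [3] + [10.0000] = [13.0000]
BᵀPA = [-21.7500 34.5000]
K = S⁻¹·BᵀPA = [-1.6731 2.6538]
A−BK = [0.1731 0.3462; -4.8462 2.3077]
AᵀP(A−BK) = [51.9231 -44.6538; -44.6538 45.6923]
P' = Q + AᵀP(A−BK) = [60.9231 -44.6538; -44.6538 49.6923]
tr(P') = 110.6154


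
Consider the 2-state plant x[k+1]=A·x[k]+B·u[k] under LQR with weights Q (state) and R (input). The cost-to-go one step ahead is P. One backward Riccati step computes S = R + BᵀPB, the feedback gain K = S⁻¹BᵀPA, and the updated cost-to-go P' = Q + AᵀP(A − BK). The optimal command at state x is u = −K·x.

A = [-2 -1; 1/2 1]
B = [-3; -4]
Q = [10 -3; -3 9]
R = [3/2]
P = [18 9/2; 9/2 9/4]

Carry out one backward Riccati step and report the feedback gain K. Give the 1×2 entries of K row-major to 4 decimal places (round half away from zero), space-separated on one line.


BᵀP = [-72.0000 -22.5000]
S = R + BᵀPB = [3/2] + [306.0000] = [307.5000]
BᵀPA = [132.7500 49.5000]
K = S⁻¹·BᵀPA = [0.4317 0.1610]
A−BK = [-0.7049 -0.5171; 2.2268 1.6439]
AᵀP(A−BK) = [6.2534 4.5055; 4.5055 3.2817]
P' = Q + AᵀP(A−BK) = [16.2534 1.5055; 1.5055 12.2817]
tr(P') = 28.5351

0.4317 0.1610


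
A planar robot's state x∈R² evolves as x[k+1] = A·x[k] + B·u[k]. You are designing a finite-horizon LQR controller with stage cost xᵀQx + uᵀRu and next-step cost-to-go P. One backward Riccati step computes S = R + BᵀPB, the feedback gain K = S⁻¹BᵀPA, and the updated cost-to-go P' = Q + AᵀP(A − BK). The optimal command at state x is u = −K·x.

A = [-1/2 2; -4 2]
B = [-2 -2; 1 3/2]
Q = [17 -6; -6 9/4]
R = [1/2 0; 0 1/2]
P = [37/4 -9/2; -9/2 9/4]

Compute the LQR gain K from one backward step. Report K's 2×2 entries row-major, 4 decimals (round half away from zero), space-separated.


-0.1849 -0.2452 -0.3630 -0.1485

BᵀP = [-23.0000 11.2500; -25.2500 12.3750]
S = R + BᵀPB = [1/2 0; 0 1/2] + [57.2500 62.8750; 62.8750 69.0625] = [57.7500 62.8750; 62.8750 69.5625]
BᵀPA = [-33.5000 -23.5000; -36.8750 -25.7500]
K = S⁻¹·BᵀPA = [-0.1849 -0.2452; -0.3630 -0.1485]
A−BK = [-1.5957 1.2125; -3.2706 2.4680]
AᵀP(A−BK) = [0.7337 -0.4417; -0.4417 0.4128]
P' = Q + AᵀP(A−BK) = [17.7337 -6.4417; -6.4417 2.6628]
tr(P') = 20.3965


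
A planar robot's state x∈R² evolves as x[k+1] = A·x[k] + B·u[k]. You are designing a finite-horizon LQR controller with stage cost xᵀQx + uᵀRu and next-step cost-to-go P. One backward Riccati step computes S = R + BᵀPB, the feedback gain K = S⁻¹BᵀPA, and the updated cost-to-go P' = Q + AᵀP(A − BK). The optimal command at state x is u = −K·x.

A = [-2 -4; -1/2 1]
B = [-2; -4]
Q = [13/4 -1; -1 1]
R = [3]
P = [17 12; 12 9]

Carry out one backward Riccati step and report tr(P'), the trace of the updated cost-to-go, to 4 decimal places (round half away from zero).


14.5565

BᵀP = [-82.0000 -60.0000]
S = R + BᵀPB = [3] + [404.0000] = [407.0000]
BᵀPA = [194.0000 268.0000]
K = S⁻¹·BᵀPA = [0.4767 0.6585]
A−BK = [-1.0467 -2.6830; 1.4066 3.6339]
AᵀP(A−BK) = [1.7783 3.7555; 3.7555 8.5283]
P' = Q + AᵀP(A−BK) = [5.0283 2.7555; 2.7555 9.5283]
tr(P') = 14.5565


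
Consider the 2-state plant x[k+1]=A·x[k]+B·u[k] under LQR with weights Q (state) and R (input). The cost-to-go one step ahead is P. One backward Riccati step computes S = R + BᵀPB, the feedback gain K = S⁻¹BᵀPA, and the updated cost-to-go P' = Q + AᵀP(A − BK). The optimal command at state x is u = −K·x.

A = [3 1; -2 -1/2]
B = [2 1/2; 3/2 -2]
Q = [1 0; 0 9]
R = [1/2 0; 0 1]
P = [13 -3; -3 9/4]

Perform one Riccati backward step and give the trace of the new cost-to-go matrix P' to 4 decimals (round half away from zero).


13.8828

BᵀP = [21.5000 -2.6250; 12.5000 -6.0000]
S = R + BᵀPB = [1/2 0; 0 1] + [39.0625 16.0000; 16.0000 18.2500] = [39.5625 16.0000; 16.0000 19.2500]
BᵀPA = [69.7500 22.8125; 49.5000 15.5000]
K = S⁻¹·BᵀPA = [1.0892 0.3781; 1.6661 0.4910]
A−BK = [-0.0115 -0.0016; -0.3016 -0.0852]
AᵀP(A−BK) = [3.5547 1.0775; 1.0775 0.3280]
P' = Q + AᵀP(A−BK) = [4.5547 1.0775; 1.0775 9.3280]
tr(P') = 13.8828


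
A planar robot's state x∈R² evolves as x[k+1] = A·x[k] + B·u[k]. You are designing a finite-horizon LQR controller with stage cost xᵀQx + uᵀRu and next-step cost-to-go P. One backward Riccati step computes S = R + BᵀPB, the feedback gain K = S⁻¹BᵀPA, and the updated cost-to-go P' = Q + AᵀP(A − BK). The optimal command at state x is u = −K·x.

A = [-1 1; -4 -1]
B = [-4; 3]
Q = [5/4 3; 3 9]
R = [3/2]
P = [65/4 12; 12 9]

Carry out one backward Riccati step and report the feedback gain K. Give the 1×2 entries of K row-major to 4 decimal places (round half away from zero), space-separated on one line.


BᵀP = [-29.0000 -21.0000]
S = R + BᵀPB = [3/2] + [53.0000] = [54.5000]
BᵀPA = [113.0000 -8.0000]
K = S⁻¹·BᵀPA = [2.0734 -0.1468]
A−BK = [7.2936 0.4128; -10.2202 -0.5596]
AᵀP(A−BK) = [21.9564 0.3372; 0.3372 0.0757]
P' = Q + AᵀP(A−BK) = [23.2064 3.3372; 3.3372 9.0757]
tr(P') = 32.2821

2.0734 -0.1468


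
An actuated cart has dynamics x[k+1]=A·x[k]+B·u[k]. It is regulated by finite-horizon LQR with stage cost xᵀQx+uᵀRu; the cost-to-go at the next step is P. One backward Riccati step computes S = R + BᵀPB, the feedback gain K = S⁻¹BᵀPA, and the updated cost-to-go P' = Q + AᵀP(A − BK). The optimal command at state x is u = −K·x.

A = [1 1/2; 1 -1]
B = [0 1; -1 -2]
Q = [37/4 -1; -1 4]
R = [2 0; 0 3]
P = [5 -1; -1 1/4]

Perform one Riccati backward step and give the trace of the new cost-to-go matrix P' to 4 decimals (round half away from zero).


BᵀP = [1.0000 -0.2500; 7.0000 -1.5000]
S = R + BᵀPB = [2 0; 0 3] + [0.2500 1.5000; 1.5000 10.0000] = [2.2500 1.5000; 1.5000 13.0000]
BᵀPA = [0.7500 0.7500; 5.5000 5.0000]
K = S⁻¹·BᵀPA = [0.0556 0.0833; 0.4167 0.3750]
A−BK = [0.5833 0.1250; 1.8889 -0.1667]
AᵀP(A−BK) = [0.9167 0.6250; 0.6250 0.5625]
P' = Q + AᵀP(A−BK) = [10.1667 -0.3750; -0.3750 4.5625]
tr(P') = 14.7292

14.7292


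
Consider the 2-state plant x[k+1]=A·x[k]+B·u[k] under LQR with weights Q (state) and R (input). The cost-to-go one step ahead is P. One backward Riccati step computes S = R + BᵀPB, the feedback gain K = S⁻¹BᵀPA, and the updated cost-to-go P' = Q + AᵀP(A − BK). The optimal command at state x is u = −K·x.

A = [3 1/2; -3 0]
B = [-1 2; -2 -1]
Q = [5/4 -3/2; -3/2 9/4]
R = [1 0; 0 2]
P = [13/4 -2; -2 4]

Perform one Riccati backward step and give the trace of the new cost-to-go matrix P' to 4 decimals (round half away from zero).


9.9240

BᵀP = [0.7500 -6.0000; 8.5000 -8.0000]
S = R + BᵀPB = [1 0; 0 2] + [11.2500 7.5000; 7.5000 25.0000] = [12.2500 7.5000; 7.5000 27.0000]
BᵀPA = [20.2500 0.3750; 49.5000 4.2500]
K = S⁻¹·BᵀPA = [0.6393 -0.0792; 1.6557 0.1794]
A−BK = [0.3279 0.0619; -0.0656 0.0209]
AᵀP(A−BK) = [6.3443 0.5984; 0.5984 0.0797]
P' = Q + AᵀP(A−BK) = [7.5943 -0.9016; -0.9016 2.3297]
tr(P') = 9.9240


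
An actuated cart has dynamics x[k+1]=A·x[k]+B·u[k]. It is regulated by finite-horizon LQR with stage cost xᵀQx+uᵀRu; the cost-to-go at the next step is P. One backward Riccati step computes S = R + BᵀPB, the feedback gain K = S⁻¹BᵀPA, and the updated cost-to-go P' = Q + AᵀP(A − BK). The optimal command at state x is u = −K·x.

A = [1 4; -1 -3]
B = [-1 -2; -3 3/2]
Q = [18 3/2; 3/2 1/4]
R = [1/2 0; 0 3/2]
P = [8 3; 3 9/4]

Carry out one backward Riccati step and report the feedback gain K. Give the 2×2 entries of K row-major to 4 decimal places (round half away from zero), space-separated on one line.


BᵀP = [-17.0000 -9.7500; -11.5000 -2.6250]
S = R + BᵀPB = [1/2 0; 0 3/2] + [46.2500 19.3750; 19.3750 19.0625] = [46.7500 19.3750; 19.3750 20.5625]
BᵀPA = [-7.2500 -38.7500; -8.8750 -38.1250]
K = S⁻¹·BᵀPA = [0.0390 -0.0992; -0.4684 -1.7606]
A−BK = [0.1022 0.3795; -0.1803 -0.6567]
AᵀP(A−BK) = [0.3760 1.4052; 1.4052 5.2819]
P' = Q + AᵀP(A−BK) = [18.3760 2.9052; 2.9052 5.5319]
tr(P') = 23.9079

0.0390 -0.0992 -0.4684 -1.7606


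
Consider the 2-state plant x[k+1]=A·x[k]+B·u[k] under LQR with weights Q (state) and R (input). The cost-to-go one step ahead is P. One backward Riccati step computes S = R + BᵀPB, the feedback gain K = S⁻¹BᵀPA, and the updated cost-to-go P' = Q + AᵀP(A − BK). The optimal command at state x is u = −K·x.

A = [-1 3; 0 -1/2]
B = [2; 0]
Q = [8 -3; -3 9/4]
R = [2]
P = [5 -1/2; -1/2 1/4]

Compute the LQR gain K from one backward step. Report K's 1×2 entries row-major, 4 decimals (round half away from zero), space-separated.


-0.4545 1.3864

BᵀP = [10.0000 -1.0000]
S = R + BᵀPB = [2] + [20.0000] = [22.0000]
BᵀPA = [-10.0000 30.5000]
K = S⁻¹·BᵀPA = [-0.4545 1.3864]
A−BK = [-0.0909 0.2273; 0.0000 -0.5000]
AᵀP(A−BK) = [0.4545 -1.3864; -1.3864 4.2784]
P' = Q + AᵀP(A−BK) = [8.4545 -4.3864; -4.3864 6.5284]
tr(P') = 14.9830


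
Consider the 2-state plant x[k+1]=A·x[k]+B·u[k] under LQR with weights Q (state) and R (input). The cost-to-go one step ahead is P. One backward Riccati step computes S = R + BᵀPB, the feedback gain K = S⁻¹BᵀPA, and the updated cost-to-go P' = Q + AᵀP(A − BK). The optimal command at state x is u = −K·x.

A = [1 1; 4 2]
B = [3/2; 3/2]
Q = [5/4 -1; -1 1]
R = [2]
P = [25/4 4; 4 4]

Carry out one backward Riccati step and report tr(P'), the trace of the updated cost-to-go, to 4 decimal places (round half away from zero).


BᵀP = [15.3750 12.0000]
S = R + BᵀPB = [2] + [41.0625] = [43.0625]
BᵀPA = [63.3750 39.3750]
K = S⁻¹·BᵀPA = [1.4717 0.9144]
A−BK = [-1.2075 -0.3716; 1.7925 0.6284]
AᵀP(A−BK) = [8.9811 4.3019; 4.3019 2.2467]
P' = Q + AᵀP(A−BK) = [10.2311 3.3019; 3.3019 3.2467]
tr(P') = 13.4779

13.4779


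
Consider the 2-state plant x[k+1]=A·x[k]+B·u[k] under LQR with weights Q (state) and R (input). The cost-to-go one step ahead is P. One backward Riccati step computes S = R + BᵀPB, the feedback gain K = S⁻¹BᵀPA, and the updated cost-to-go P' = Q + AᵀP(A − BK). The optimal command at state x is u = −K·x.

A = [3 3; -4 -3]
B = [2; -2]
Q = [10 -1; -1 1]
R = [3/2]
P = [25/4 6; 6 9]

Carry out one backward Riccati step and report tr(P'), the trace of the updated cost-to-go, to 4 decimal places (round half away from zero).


BᵀP = [0.5000 -6.0000]
S = R + BᵀPB = [3/2] + [13.0000] = [14.5000]
BᵀPA = [25.5000 19.5000]
K = S⁻¹·BᵀPA = [1.7586 1.3448]
A−BK = [-0.5172 0.3103; -0.4828 -0.3103]
AᵀP(A−BK) = [11.4052 3.9569; 3.9569 3.0259]
P' = Q + AᵀP(A−BK) = [21.4052 2.9569; 2.9569 4.0259]
tr(P') = 25.4310

25.4310


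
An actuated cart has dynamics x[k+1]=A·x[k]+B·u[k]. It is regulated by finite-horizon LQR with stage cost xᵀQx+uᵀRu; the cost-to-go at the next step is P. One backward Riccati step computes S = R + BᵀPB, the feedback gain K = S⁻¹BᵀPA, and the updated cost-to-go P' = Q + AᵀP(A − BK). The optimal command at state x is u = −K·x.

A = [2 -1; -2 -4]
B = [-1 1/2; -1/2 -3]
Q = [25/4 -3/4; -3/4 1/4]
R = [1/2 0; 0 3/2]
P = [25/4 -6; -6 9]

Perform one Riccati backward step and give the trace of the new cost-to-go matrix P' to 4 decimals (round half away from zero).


11.3764

BᵀP = [-3.2500 1.5000; 21.1250 -30.0000]
S = R + BᵀPB = [1/2 0; 0 3/2] + [2.5000 -6.1250; -6.1250 100.5625] = [3.0000 -6.1250; -6.1250 102.0625]
BᵀPA = [-9.5000 -2.7500; 102.2500 98.8750]
K = S⁻¹·BᵀPA = [-1.2778 1.2094; 0.9252 1.0413]
A−BK = [0.2596 -0.3113; 0.1366 -0.2712]
AᵀP(A−BK) = [2.2639 0.5115; 0.5115 2.6125]
P' = Q + AᵀP(A−BK) = [8.5139 -0.2385; -0.2385 2.8625]
tr(P') = 11.3764


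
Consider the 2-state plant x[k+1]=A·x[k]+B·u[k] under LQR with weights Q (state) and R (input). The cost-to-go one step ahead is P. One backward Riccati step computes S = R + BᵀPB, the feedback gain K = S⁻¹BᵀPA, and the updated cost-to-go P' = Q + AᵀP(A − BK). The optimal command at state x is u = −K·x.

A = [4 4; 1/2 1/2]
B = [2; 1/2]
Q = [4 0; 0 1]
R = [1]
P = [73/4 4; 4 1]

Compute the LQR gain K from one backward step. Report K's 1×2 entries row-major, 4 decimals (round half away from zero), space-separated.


BᵀP = [38.5000 8.5000]
S = R + BᵀPB = [1] + [81.2500] = [82.2500]
BᵀPA = [158.2500 158.2500]
K = S⁻¹·BᵀPA = [1.9240 1.9240]
A−BK = [0.1520 0.1520; -0.4620 -0.4620]
AᵀP(A−BK) = [3.7751 3.7751; 3.7751 3.7751]
P' = Q + AᵀP(A−BK) = [7.7751 3.7751; 3.7751 4.7751]
tr(P') = 12.5502

1.9240 1.9240


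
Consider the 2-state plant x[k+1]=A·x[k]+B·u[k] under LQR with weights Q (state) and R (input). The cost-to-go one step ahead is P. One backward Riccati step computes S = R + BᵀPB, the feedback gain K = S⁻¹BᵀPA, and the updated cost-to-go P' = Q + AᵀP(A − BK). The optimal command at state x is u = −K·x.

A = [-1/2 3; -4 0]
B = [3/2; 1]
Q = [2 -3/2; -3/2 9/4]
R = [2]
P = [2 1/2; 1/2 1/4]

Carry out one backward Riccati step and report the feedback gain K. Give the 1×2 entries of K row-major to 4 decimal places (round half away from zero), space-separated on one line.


-0.6970 1.2727

BᵀP = [3.5000 1.0000]
S = R + BᵀPB = [2] + [6.2500] = [8.2500]
BᵀPA = [-5.7500 10.5000]
K = S⁻¹·BᵀPA = [-0.6970 1.2727]
A−BK = [0.5455 1.0909; -3.3030 -1.2727]
AᵀP(A−BK) = [2.4924 -1.6818; -1.6818 4.6364]
P' = Q + AᵀP(A−BK) = [4.4924 -3.1818; -3.1818 6.8864]
tr(P') = 11.3788


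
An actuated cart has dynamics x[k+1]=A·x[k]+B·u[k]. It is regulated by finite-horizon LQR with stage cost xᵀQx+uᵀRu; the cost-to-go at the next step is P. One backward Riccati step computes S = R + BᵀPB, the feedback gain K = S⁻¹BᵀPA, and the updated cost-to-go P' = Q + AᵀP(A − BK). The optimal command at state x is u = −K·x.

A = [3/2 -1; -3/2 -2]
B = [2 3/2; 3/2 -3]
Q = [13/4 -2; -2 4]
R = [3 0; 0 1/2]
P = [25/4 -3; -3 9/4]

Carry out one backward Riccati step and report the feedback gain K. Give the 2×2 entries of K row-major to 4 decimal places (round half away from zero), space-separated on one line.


0.1902 -0.4701 0.6578 0.2179

BᵀP = [8.0000 -2.6250; 18.3750 -11.2500]
S = R + BᵀPB = [3 0; 0 1/2] + [12.0625 19.8750; 19.8750 61.3125] = [15.0625 19.8750; 19.8750 61.8125]
BᵀPA = [15.9375 -2.7500; 44.4375 4.1250]
K = S⁻¹·BᵀPA = [0.1902 -0.4701; 0.6578 0.2179]
A−BK = [0.1330 -0.3867; 0.1880 -0.6413]
AᵀP(A−BK) = [0.3649 -0.3153; -0.3153 1.0586]
P' = Q + AᵀP(A−BK) = [3.6149 -2.3153; -2.3153 5.0586]
tr(P') = 8.6735


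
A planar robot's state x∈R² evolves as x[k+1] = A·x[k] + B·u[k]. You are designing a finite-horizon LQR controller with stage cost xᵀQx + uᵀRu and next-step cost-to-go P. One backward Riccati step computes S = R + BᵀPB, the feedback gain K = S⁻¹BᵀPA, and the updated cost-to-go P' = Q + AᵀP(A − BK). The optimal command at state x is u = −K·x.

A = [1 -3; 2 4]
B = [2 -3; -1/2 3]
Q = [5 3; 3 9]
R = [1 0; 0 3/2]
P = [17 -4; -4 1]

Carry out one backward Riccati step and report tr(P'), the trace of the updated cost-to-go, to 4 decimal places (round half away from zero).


BᵀP = [36.0000 -8.5000; -63.0000 15.0000]
S = R + BᵀPB = [1 0; 0 3/2] + [76.2500 -133.5000; -133.5000 234.0000] = [77.2500 -133.5000; -133.5000 235.5000]
BᵀPA = [19.0000 -142.0000; -33.0000 249.0000]
K = S⁻¹·BᵀPA = [0.1864 -0.5390; -0.0344 0.7518]
A−BK = [0.5238 0.3333; 2.1966 1.4752]
AᵀP(A−BK) = [0.3212 0.0496; 0.0496 1.2695]
P' = Q + AᵀP(A−BK) = [5.3212 3.0496; 3.0496 10.2695]
tr(P') = 15.5907

15.5907


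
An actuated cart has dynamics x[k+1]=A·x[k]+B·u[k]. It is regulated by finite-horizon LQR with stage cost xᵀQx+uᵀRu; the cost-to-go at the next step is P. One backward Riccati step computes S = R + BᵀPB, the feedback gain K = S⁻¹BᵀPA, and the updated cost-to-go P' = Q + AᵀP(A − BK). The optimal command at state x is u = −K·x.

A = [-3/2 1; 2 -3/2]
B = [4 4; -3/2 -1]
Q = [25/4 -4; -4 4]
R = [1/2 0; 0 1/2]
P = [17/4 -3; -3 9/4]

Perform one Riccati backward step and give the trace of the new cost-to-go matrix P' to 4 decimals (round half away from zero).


10.7073

BᵀP = [21.5000 -15.3750; 20.0000 -14.2500]
S = R + BᵀPB = [1/2 0; 0 1/2] + [109.0625 101.3750; 101.3750 94.2500] = [109.5625 101.3750; 101.3750 94.7500]
BᵀPA = [-63.0000 44.5625; -58.5000 41.3750]
K = S⁻¹·BᵀPA = [-0.3726 0.2679; -0.2187 0.1500]
A−BK = [0.8654 -0.6718; 1.2223 -0.9481]
AᵀP(A−BK) = [0.2911 -0.2197; -0.2197 0.1661]
P' = Q + AᵀP(A−BK) = [6.5411 -4.2197; -4.2197 4.1661]
tr(P') = 10.7073


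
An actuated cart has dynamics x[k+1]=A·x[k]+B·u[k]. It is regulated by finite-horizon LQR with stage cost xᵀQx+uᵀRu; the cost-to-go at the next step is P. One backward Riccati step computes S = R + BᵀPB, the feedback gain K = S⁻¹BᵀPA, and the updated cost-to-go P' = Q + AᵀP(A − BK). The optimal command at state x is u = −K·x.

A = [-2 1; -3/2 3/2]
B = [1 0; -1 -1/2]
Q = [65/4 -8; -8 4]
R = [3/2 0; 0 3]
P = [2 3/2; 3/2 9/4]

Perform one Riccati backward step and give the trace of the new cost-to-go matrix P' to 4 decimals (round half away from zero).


BᵀP = [0.5000 -0.7500; -0.7500 -1.1250]
S = R + BᵀPB = [3/2 0; 0 3] + [1.2500 0.3750; 0.3750 0.5625] = [2.7500 0.3750; 0.3750 3.5625]
BᵀPA = [0.1250 -0.6250; 3.1875 -2.4375]
K = S⁻¹·BᵀPA = [-0.0777 -0.1359; 0.9029 -0.6699]
A−BK = [-1.9223 1.1359; -1.1262 1.0291]
AᵀP(A−BK) = [19.1942 -13.6602; -13.6602 9.8447]
P' = Q + AᵀP(A−BK) = [35.4442 -21.6602; -21.6602 13.8447]
tr(P') = 49.2888

49.2888


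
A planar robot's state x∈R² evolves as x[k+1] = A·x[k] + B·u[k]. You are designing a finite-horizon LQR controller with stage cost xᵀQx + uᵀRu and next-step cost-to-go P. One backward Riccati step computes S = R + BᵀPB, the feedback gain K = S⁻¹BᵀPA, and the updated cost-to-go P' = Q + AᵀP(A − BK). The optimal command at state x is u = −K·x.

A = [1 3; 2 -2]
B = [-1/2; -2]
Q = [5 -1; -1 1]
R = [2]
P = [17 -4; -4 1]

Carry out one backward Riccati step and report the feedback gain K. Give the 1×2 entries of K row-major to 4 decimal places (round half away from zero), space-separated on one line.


BᵀP = [-0.5000 0.0000]
S = R + BᵀPB = [2] + [0.2500] = [2.2500]
BᵀPA = [-0.5000 -1.5000]
K = S⁻¹·BᵀPA = [-0.2222 -0.6667]
A−BK = [0.8889 2.6667; 1.5556 -3.3333]
AᵀP(A−BK) = [4.8889 30.6667; 30.6667 204.0000]
P' = Q + AᵀP(A−BK) = [9.8889 29.6667; 29.6667 205.0000]
tr(P') = 214.8889

-0.2222 -0.6667


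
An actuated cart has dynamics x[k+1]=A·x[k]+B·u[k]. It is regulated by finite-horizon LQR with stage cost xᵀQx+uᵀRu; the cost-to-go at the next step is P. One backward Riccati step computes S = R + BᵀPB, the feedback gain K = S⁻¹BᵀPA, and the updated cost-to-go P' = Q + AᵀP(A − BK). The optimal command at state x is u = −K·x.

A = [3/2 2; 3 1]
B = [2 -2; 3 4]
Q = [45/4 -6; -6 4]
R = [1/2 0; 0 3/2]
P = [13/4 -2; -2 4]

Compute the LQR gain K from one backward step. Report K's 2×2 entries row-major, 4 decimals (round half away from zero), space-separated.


BᵀP = [0.5000 8.0000; -14.5000 20.0000]
S = R + BᵀPB = [1/2 0; 0 3/2] + [25.0000 31.0000; 31.0000 109.0000] = [25.5000 31.0000; 31.0000 110.5000]
BᵀPA = [24.7500 9.0000; 38.2500 -9.0000]
K = S⁻¹·BᵀPA = [0.8343 0.6859; 0.1121 -0.2739]
A−BK = [0.0555 0.0805; 0.0487 0.0378]
AᵀP(A−BK) = [0.3756 0.2499; 0.2499 0.3623]
P' = Q + AᵀP(A−BK) = [11.6256 -5.7501; -5.7501 4.3623]
tr(P') = 15.9879

0.8343 0.6859 0.1121 -0.2739


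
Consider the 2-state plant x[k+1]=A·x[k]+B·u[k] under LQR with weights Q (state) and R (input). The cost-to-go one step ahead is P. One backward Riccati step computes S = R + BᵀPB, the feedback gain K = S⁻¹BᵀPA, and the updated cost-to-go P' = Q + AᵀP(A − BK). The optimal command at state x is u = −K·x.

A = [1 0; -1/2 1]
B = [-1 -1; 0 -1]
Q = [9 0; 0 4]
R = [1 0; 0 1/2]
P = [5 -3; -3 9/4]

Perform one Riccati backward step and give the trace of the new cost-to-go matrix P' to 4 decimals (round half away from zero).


BᵀP = [-5.0000 3.0000; -2.0000 0.7500]
S = R + BᵀPB = [1 0; 0 1/2] + [5.0000 2.0000; 2.0000 1.2500] = [6.0000 2.0000; 2.0000 1.7500]
BᵀPA = [-6.5000 3.0000; -2.3750 0.7500]
K = S⁻¹·BᵀPA = [-1.0192 0.5769; -0.1923 -0.2308]
A−BK = [-0.2115 0.3462; -0.6923 0.7692]
AᵀP(A−BK) = [1.4808 -0.9231; -0.9231 0.6923]
P' = Q + AᵀP(A−BK) = [10.4808 -0.9231; -0.9231 4.6923]
tr(P') = 15.1731

15.1731


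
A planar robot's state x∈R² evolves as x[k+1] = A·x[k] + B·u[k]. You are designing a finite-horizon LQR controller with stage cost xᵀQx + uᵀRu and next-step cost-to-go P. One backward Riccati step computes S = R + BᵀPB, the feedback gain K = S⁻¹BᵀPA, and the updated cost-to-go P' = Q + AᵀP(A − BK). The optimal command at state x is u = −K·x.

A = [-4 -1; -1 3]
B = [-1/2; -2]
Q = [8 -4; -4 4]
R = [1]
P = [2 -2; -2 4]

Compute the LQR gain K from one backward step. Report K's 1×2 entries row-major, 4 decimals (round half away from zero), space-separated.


BᵀP = [3.0000 -7.0000]
S = R + BᵀPB = [1] + [12.5000] = [13.5000]
BᵀPA = [-5.0000 -24.0000]
K = S⁻¹·BᵀPA = [-0.3704 -1.7778]
A−BK = [-4.1852 -1.8889; -1.7407 -0.5556]
AᵀP(A−BK) = [18.1481 9.1111; 9.1111 7.3333]
P' = Q + AᵀP(A−BK) = [26.1481 5.1111; 5.1111 11.3333]
tr(P') = 37.4815

-0.3704 -1.7778


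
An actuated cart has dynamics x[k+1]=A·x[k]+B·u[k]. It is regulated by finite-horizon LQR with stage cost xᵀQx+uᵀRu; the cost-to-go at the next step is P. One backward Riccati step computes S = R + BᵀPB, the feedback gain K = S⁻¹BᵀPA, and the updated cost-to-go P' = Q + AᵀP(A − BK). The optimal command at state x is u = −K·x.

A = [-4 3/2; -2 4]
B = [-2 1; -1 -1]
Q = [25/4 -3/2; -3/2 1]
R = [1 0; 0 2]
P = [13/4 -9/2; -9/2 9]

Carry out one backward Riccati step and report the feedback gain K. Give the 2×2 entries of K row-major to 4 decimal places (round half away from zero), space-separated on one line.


1.5857 -1.3764 -0.0356 -1.9410

BᵀP = [-2.0000 0.0000; 7.7500 -13.5000]
S = R + BᵀPB = [1 0; 0 2] + [4.0000 -2.0000; -2.0000 21.2500] = [5.0000 -2.0000; -2.0000 23.2500]
BᵀPA = [8.0000 -3.0000; -4.0000 -42.3750]
K = S⁻¹·BᵀPA = [1.5857 -1.3764; -0.0356 -1.9410]
A−BK = [-0.7929 0.6882; -0.4499 0.6826]
AᵀP(A−BK) = [3.1715 -2.7528; -2.7528 10.9343]
P' = Q + AᵀP(A−BK) = [9.4215 -4.2528; -4.2528 11.9343]
tr(P') = 21.3558


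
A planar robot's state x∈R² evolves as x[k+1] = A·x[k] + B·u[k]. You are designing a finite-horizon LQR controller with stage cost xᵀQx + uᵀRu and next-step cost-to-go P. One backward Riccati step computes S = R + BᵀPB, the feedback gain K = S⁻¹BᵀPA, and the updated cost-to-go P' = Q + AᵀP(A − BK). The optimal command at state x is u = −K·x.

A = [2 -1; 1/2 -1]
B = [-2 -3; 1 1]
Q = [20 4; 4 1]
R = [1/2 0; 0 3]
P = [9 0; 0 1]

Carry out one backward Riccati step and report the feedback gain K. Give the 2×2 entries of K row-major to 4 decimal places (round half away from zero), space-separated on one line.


-0.4615 0.0923 -0.3308 0.2462

BᵀP = [-18.0000 1.0000; -27.0000 1.0000]
S = R + BᵀPB = [1/2 0; 0 3] + [37.0000 55.0000; 55.0000 82.0000] = [37.5000 55.0000; 55.0000 85.0000]
BᵀPA = [-35.5000 17.0000; -53.5000 26.0000]
K = S⁻¹·BᵀPA = [-0.4615 0.0923; -0.3308 0.2462]
A−BK = [0.0846 -0.0769; 1.2923 -1.3385]
AᵀP(A−BK) = [2.1692 -2.0538; -2.0538 2.0308]
P' = Q + AᵀP(A−BK) = [22.1692 1.9462; 1.9462 3.0308]
tr(P') = 25.2000


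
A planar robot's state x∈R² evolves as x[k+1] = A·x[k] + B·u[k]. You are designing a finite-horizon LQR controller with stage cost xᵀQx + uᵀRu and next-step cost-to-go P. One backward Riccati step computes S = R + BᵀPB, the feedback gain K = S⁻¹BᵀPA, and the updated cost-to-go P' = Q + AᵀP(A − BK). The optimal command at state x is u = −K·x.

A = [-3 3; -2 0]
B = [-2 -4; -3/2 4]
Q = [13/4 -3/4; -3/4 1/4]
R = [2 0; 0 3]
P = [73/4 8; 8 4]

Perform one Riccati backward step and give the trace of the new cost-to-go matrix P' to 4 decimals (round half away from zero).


9.0036

BᵀP = [-48.5000 -22.0000; -41.0000 -16.0000]
S = R + BᵀPB = [2 0; 0 3] + [130.0000 106.0000; 106.0000 100.0000] = [132.0000 106.0000; 106.0000 103.0000]
BᵀPA = [189.5000 -145.5000; 155.0000 -123.0000]
K = S⁻¹·BᵀPA = [1.3087 -0.8256; 0.1581 -0.3445]
A−BK = [0.2496 -0.0292; -0.6692 0.1395]
AᵀP(A−BK) = [3.7560 -2.3959; -2.3959 1.7476]
P' = Q + AᵀP(A−BK) = [7.0060 -3.1459; -3.1459 1.9976]
tr(P') = 9.0036


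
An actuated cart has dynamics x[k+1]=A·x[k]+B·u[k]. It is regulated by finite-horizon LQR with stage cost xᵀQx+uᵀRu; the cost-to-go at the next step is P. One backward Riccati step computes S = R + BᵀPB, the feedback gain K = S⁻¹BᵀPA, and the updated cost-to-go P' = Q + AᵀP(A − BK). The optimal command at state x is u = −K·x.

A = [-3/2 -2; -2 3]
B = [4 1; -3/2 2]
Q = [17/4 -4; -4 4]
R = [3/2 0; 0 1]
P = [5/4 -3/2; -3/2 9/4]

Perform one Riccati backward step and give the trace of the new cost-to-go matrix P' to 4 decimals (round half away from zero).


10.3733

BᵀP = [7.2500 -9.3750; -1.7500 3.0000]
S = R + BᵀPB = [3/2 0; 0 1] + [43.0625 -11.5000; -11.5000 4.2500] = [44.5625 -11.5000; -11.5000 5.2500]
BᵀPA = [7.8750 -42.6250; -3.3750 12.5000]
K = S⁻¹·BᵀPA = [0.0249 -0.7869; -0.5883 0.6572]
A−BK = [-1.0112 0.4904; -0.7860 0.5051]
AᵀP(A−BK) = [0.6309 -0.5849; -0.5849 1.4924]
P' = Q + AᵀP(A−BK) = [4.8809 -4.5849; -4.5849 5.4924]
tr(P') = 10.3733


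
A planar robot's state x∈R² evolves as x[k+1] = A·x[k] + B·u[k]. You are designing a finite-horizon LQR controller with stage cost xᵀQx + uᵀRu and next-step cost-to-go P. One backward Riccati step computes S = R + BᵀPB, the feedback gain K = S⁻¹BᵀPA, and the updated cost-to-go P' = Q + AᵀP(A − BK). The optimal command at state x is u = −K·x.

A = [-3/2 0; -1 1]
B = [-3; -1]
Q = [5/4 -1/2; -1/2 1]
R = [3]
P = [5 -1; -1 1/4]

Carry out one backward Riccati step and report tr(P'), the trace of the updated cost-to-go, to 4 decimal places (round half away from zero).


BᵀP = [-14.0000 2.7500]
S = R + BᵀPB = [3] + [39.2500] = [42.2500]
BᵀPA = [18.2500 2.7500]
K = S⁻¹·BᵀPA = [0.4320 0.0651]
A−BK = [-0.2041 0.1953; -0.5680 1.0651]
AᵀP(A−BK) = [0.6169 0.0621; 0.0621 0.0710]
P' = Q + AᵀP(A−BK) = [1.8669 -0.4379; -0.4379 1.0710]
tr(P') = 2.9379

2.9379


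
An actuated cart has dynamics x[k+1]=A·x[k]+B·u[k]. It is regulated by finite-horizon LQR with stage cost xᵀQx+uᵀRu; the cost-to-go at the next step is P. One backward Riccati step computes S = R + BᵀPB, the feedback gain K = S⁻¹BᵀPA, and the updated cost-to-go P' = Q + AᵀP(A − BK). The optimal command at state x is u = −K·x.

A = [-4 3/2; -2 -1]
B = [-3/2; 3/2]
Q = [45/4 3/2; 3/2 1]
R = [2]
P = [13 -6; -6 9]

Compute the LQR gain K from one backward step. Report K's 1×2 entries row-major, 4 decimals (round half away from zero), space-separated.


BᵀP = [-28.5000 22.5000]
S = R + BᵀPB = [2] + [76.5000] = [78.5000]
BᵀPA = [69.0000 -65.2500]
K = S⁻¹·BᵀPA = [0.8790 -0.8312]
A−BK = [-2.6815 0.2532; -3.3185 0.2468]
AᵀP(A−BK) = [87.3503 -8.6465; -8.6465 2.0135]
P' = Q + AᵀP(A−BK) = [98.6003 -7.1465; -7.1465 3.0135]
tr(P') = 101.6139

0.8790 -0.8312


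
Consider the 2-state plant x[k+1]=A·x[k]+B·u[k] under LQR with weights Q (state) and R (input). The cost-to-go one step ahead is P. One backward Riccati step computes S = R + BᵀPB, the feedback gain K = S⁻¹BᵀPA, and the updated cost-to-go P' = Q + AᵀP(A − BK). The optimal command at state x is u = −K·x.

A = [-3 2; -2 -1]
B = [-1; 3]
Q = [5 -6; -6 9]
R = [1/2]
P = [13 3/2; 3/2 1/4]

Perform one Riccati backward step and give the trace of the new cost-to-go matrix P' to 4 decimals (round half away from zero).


49.1296

BᵀP = [-8.5000 -0.7500]
S = R + BᵀPB = [1/2] + [6.2500] = [6.7500]
BᵀPA = [27.0000 -16.2500]
K = S⁻¹·BᵀPA = [4.0000 -2.4074]
A−BK = [1.0000 -0.4074; -14.0000 6.2222]
AᵀP(A−BK) = [28.0000 -14.0000; -14.0000 7.1296]
P' = Q + AᵀP(A−BK) = [33.0000 -20.0000; -20.0000 16.1296]
tr(P') = 49.1296


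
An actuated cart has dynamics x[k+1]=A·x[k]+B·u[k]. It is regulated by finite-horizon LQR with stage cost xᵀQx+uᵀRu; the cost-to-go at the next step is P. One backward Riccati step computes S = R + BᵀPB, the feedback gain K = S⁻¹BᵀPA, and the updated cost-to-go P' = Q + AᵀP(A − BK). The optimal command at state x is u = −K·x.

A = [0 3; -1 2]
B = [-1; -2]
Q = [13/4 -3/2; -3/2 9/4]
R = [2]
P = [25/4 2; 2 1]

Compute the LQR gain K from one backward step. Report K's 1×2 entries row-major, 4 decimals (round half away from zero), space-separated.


0.1975 -1.9136

BᵀP = [-10.2500 -4.0000]
S = R + BᵀPB = [2] + [18.2500] = [20.2500]
BᵀPA = [4.0000 -38.7500]
K = S⁻¹·BᵀPA = [0.1975 -1.9136]
A−BK = [0.1975 1.0864; -0.6049 -1.8272]
AᵀP(A−BK) = [0.2099 -0.3457; -0.3457 10.0988]
P' = Q + AᵀP(A−BK) = [3.4599 -1.8457; -1.8457 12.3488]
tr(P') = 15.8086


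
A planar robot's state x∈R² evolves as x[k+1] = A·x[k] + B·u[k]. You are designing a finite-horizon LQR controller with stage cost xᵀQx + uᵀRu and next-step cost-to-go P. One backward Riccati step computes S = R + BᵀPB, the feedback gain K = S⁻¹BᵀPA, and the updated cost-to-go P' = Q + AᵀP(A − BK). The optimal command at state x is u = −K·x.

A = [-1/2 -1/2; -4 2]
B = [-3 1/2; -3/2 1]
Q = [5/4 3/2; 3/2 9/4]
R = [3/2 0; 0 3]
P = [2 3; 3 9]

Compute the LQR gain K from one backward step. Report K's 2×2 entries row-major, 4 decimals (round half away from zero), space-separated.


0.9653 -0.3359 -1.1106 0.6244

BᵀP = [-10.5000 -22.5000; 4.0000 10.5000]
S = R + BᵀPB = [3/2 0; 0 3] + [65.2500 -27.7500; -27.7500 12.5000] = [66.7500 -27.7500; -27.7500 15.5000]
BᵀPA = [95.2500 -39.7500; -44.0000 19.0000]
K = S⁻¹·BᵀPA = [0.9653 -0.3359; -1.1106 0.6244]
A−BK = [2.9511 -1.8200; -1.4415 0.8717]
AᵀP(A−BK) = [15.6931 -9.0298; -9.0298 5.2835]
P' = Q + AᵀP(A−BK) = [16.9431 -7.5298; -7.5298 7.5335]
tr(P') = 24.4766


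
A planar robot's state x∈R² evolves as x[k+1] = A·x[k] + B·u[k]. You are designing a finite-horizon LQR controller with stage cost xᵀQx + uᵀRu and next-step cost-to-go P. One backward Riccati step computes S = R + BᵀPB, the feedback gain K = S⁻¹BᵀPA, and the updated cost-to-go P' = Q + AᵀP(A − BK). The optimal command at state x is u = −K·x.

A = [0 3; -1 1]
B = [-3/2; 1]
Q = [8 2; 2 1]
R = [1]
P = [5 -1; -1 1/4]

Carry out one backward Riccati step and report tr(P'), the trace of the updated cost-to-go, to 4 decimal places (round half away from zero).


11.9113

BᵀP = [-8.5000 1.7500]
S = R + BᵀPB = [1] + [14.5000] = [15.5000]
BᵀPA = [-1.7500 -23.7500]
K = S⁻¹·BᵀPA = [-0.1129 -1.5323]
A−BK = [-0.1694 0.7016; -0.8871 2.5323]
AᵀP(A−BK) = [0.0524 0.0685; 0.0685 2.8589]
P' = Q + AᵀP(A−BK) = [8.0524 2.0685; 2.0685 3.8589]
tr(P') = 11.9113


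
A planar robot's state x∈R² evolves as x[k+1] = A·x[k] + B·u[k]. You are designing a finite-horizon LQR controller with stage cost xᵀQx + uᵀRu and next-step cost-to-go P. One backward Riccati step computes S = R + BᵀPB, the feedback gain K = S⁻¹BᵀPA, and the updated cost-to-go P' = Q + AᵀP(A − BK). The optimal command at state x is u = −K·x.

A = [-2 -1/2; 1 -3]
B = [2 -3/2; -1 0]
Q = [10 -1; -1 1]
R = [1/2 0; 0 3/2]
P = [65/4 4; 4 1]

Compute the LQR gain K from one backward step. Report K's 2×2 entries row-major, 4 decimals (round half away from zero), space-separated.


BᵀP = [28.5000 7.0000; -24.3750 -6.0000]
S = R + BᵀPB = [1/2 0; 0 3/2] + [50.0000 -42.7500; -42.7500 36.5625] = [50.5000 -42.7500; -42.7500 38.0625]
BᵀPA = [-50.0000 -35.2500; 42.7500 30.1875]
K = S⁻¹·BᵀPA = [-0.7988 -0.5411; 0.2260 0.1853]
A−BK = [-0.0634 0.8603; 0.2012 -3.5411]
AᵀP(A−BK) = [0.3994 0.2706; 0.2706 0.3930]
P' = Q + AᵀP(A−BK) = [10.3994 -0.7294; -0.7294 1.3930]
tr(P') = 11.7924

-0.7988 -0.5411 0.2260 0.1853


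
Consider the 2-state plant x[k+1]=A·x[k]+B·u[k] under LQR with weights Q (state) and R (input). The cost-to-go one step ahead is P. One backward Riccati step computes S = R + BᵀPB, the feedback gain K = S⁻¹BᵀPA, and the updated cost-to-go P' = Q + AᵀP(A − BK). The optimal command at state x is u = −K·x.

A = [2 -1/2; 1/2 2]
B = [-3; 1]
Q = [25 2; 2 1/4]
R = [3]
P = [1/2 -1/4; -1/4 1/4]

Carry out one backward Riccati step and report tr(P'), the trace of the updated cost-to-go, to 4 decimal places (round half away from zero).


26.5709

BᵀP = [-1.7500 1.0000]
S = R + BᵀPB = [3] + [6.2500] = [9.2500]
BᵀPA = [-3.0000 2.8750]
K = S⁻¹·BᵀPA = [-0.3243 0.3108]
A−BK = [1.0270 0.4324; 0.8243 1.6892]
AᵀP(A−BK) = [0.5895 -0.2551; -0.2551 0.7314]
P' = Q + AᵀP(A−BK) = [25.5895 1.7449; 1.7449 0.9814]
tr(P') = 26.5709


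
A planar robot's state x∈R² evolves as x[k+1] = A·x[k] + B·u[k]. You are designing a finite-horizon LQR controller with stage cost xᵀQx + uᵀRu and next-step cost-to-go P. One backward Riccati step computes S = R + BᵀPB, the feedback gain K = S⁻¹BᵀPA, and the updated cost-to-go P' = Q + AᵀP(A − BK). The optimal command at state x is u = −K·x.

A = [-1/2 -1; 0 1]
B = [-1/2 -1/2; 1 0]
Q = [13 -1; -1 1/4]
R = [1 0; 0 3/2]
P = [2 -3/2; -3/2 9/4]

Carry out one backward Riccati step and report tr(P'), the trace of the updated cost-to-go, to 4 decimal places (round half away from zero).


BᵀP = [-2.5000 3.0000; -1.0000 0.7500]
S = R + BᵀPB = [1 0; 0 3/2] + [4.2500 1.2500; 1.2500 0.5000] = [5.2500 1.2500; 1.2500 2.0000]
BᵀPA = [1.2500 5.5000; 0.5000 1.7500]
K = S⁻¹·BᵀPA = [0.2098 0.9860; 0.1189 0.2587]
A−BK = [-0.3357 -0.3776; -0.2098 0.0140]
AᵀP(A−BK) = [0.1783 0.3881; 0.3881 1.3741]
P' = Q + AᵀP(A−BK) = [13.1783 -0.6119; -0.6119 1.6241]
tr(P') = 14.8024

14.8024


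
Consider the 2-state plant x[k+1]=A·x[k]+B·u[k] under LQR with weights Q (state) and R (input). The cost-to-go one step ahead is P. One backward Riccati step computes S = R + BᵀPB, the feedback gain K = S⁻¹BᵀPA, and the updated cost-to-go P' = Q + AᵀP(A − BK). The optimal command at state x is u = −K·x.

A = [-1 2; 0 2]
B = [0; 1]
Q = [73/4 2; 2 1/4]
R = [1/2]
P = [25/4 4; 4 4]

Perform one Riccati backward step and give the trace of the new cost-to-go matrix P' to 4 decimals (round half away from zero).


BᵀP = [4.0000 4.0000]
S = R + BᵀPB = [1/2] + [4.0000] = [4.5000]
BᵀPA = [-4.0000 16.0000]
K = S⁻¹·BᵀPA = [-0.8889 3.5556]
A−BK = [-1.0000 2.0000; 0.8889 -1.5556]
AᵀP(A−BK) = [2.6944 -6.2778; -6.2778 16.1111]
P' = Q + AᵀP(A−BK) = [20.9444 -4.2778; -4.2778 16.3611]
tr(P') = 37.3056

37.3056


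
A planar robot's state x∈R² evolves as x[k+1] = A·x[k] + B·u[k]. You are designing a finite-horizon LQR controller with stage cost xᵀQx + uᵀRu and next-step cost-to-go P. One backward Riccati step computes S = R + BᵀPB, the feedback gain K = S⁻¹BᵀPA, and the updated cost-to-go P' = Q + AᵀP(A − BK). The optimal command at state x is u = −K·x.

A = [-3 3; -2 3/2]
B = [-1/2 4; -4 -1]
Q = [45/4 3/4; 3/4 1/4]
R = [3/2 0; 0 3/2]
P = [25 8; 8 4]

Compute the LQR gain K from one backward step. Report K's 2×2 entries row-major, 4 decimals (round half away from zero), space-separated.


0.6491 -0.5342 -0.6718 0.6840

BᵀP = [-44.5000 -20.0000; 92.0000 28.0000]
S = R + BᵀPB = [3/2 0; 0 3/2] + [102.2500 -158.0000; -158.0000 340.0000] = [103.7500 -158.0000; -158.0000 341.5000]
BᵀPA = [173.5000 -163.5000; -332.0000 318.0000]
K = S⁻¹·BᵀPA = [0.6491 -0.5342; -0.6718 0.6840]
A−BK = [0.0120 -0.0032; -0.0753 0.0472]
AᵀP(A−BK) = [1.3210 -1.2182; -1.2182 1.1366]
P' = Q + AᵀP(A−BK) = [12.5710 -0.4682; -0.4682 1.3866]
tr(P') = 13.9576


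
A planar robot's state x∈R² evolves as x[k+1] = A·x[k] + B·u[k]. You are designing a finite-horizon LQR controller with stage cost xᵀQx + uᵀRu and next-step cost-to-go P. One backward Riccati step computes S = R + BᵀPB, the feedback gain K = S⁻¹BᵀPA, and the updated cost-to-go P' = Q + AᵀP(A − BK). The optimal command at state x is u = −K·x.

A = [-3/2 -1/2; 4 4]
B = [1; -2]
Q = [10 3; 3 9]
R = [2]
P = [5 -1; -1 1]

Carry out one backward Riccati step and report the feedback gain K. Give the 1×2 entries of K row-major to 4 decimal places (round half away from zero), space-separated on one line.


-1.5000 -1.0333

BᵀP = [7.0000 -3.0000]
S = R + BᵀPB = [2] + [13.0000] = [15.0000]
BᵀPA = [-22.5000 -15.5000]
K = S⁻¹·BᵀPA = [-1.5000 -1.0333]
A−BK = [0.0000 0.5333; 1.0000 1.9333]
AᵀP(A−BK) = [5.5000 4.5000; 4.5000 5.2333]
P' = Q + AᵀP(A−BK) = [15.5000 7.5000; 7.5000 14.2333]
tr(P') = 29.7333


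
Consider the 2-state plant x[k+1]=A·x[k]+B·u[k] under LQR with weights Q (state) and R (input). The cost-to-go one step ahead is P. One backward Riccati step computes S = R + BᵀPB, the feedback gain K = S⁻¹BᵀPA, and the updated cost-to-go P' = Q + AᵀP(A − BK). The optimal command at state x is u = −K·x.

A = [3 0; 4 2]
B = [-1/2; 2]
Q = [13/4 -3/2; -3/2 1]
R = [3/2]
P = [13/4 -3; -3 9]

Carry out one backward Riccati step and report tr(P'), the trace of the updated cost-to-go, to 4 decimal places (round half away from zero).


38.5998

BᵀP = [-7.6250 19.5000]
S = R + BᵀPB = [3/2] + [42.8125] = [44.3125]
BᵀPA = [55.1250 39.0000]
K = S⁻¹·BᵀPA = [1.2440 0.8801]
A−BK = [3.6220 0.4401; 1.5120 0.2398]
AᵀP(A−BK) = [32.6742 5.4838; 5.4838 1.6756]
P' = Q + AᵀP(A−BK) = [35.9242 3.9838; 3.9838 2.6756]
tr(P') = 38.5998
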